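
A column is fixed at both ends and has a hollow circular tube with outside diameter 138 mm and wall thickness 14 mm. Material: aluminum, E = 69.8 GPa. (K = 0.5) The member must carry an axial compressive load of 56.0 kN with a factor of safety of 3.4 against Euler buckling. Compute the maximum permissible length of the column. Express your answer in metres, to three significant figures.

L_max ≈ 12.4 m

Inner diameter d_i = 138 − 2×14 = 110.0 mm
I = π(d_o⁴ − d_i⁴)/64 = π(138⁴ − 110.0⁴)/64 = 1.062×10^7 mm⁴
I = 1.062×10^-5 m⁴
Required critical load P_cr = n·P = 3.4 × 56.0 = 190.4 kN = 1.904×10^5 N
From P_cr = π²EI/(K·L)²:  L = (1/K)·√(π²EI/P_cr) = (1/0.5)·√(π²×6.98×10^10×1.062×10^-5/1.904×10^5)
L = 12.4 m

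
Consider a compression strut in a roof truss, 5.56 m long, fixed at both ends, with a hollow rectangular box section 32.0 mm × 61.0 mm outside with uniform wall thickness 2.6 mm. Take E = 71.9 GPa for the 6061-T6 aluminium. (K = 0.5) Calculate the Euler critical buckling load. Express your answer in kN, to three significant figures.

P_cr ≈ 7.08 kN

Inner dimensions: h_i = 61.0 − 2×2.6 = 55.80 mm, b_i = 32.0 − 2×2.6 = 26.80 mm
Weak-axis I_min = (h_o·b_o³ − h_i·b_i³)/12 with b_o = 32.0, b_i = 26.80 mm (shorter outer/inner sides).
I_min = (61.0×32.0³ − 55.80×26.80³)/12 = 7.706×10^4 mm⁴
I = 7.706×10^4 mm⁴ = 7.706×10^-8 m⁴
Effective length L_e = K·L = 0.5 × 5.56 = 2.780 m
P_cr = π²EI / L_e² = π² × 71.9×10⁹ × 7.706×10^-8 / 2.780² = 7.076×10^3 N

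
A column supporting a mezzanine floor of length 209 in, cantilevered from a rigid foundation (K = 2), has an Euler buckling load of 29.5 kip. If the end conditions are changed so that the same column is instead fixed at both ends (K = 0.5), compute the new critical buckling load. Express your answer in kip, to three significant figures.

P_cr ≈ 472 kip

P_cr ∝ 1/K², so P_cr,new = P_cr,old × (K_old/K_new)² = 29.5 × (2/0.5)²
= 29.5 × 16.00 = 472 kip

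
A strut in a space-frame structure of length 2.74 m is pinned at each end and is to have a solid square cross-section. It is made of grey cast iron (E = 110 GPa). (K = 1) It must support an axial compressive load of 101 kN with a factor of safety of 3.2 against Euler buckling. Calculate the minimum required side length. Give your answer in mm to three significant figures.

a ≈ 72.0 mm

Required P_cr = n·P = 3.2 × 101 = 323.2 kN
L_e = K·L = 1 × 2.74 = 2.740 m
Required I = P_cr·L_e²/(π²E) = 3.232×10^5 × 2.740² / (π² × 1.10×10^11) = 2.235×10^-6 m⁴
I_req = 2.235×10^6 mm⁴
Solid square: I = a⁴/12  ⇒  a = (12I)^(1/4) = (12×2.235×10^6)^(1/4) = 72.0 mm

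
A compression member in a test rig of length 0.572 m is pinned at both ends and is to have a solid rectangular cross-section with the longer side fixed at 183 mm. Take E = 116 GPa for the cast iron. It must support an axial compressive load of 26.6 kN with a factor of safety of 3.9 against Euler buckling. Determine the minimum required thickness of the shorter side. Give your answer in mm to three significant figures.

b ≈ 12.5 mm

Required P_cr = n·P = 3.9 × 26.6 = 103.7 kN
L_e = K·L = 1 × 0.572 = 0.5720 m
Required I = P_cr·L_e²/(π²E) = 1.037×10^5 × 0.5720² / (π² × 1.16×10^11) = 2.965×10^-8 m⁴
I_req = 2.965×10^4 mm⁴
Rectangle, weak axis: I_min = h·b³/12 with h = 183 mm fixed  ⇒  b = (12I/h)^(1/3) = 12.5 mm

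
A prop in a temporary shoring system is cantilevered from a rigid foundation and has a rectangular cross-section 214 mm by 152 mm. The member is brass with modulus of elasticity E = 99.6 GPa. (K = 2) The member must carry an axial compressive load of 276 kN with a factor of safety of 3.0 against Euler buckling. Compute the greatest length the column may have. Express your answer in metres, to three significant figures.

L_max ≈ 4.31 m

Buckling occurs about the weak axis: I_min = h·b³/12 with b = 152 mm (the shorter side).
I_min = 214×152³/12 = 6.263×10^7 mm⁴
I = 6.263×10^-5 m⁴
Required critical load P_cr = n·P = 3.0 × 276 = 828.0 kN = 8.280×10^5 N
From P_cr = π²EI/(K·L)²:  L = (1/K)·√(π²EI/P_cr) = (1/2)·√(π²×9.96×10^10×6.263×10^-5/8.280×10^5)
L = 4.31 m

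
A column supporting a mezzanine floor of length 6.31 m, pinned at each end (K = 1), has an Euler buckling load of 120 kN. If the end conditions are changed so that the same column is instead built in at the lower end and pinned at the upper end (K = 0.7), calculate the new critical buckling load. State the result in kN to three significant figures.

P_cr ∝ 1/K², so P_cr,new = P_cr,old × (K_old/K_new)² = 120 × (1/0.7)²
= 120 × 2.041 = 245 kN

P_cr ≈ 245 kN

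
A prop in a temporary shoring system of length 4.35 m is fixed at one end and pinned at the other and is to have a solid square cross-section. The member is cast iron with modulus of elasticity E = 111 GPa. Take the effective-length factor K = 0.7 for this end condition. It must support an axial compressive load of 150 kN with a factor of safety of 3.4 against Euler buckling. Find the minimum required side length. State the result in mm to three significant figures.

a ≈ 84.8 mm

Required P_cr = n·P = 3.4 × 150 = 510.0 kN
L_e = K·L = 0.7 × 4.35 = 3.045 m
Required I = P_cr·L_e²/(π²E) = 5.100×10^5 × 3.045² / (π² × 1.11×10^11) = 4.316×10^-6 m⁴
I_req = 4.316×10^6 mm⁴
Solid square: I = a⁴/12  ⇒  a = (12I)^(1/4) = (12×4.316×10^6)^(1/4) = 84.8 mm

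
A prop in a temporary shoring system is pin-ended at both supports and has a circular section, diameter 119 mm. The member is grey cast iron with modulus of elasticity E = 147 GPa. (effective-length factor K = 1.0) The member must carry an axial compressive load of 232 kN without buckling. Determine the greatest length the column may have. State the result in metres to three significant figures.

I = πd⁴/64 = π×119⁴/64 = 9.844×10^6 mm⁴
I = 9.844×10^-6 m⁴
At the buckling limit P_cr = P = 2.320×10^5 N
From P_cr = π²EI/(K·L)²:  L = (1/K)·√(π²EI/P_cr) = (1/1)·√(π²×1.47×10^11×9.844×10^-6/2.320×10^5)
L = 7.85 m

L_max ≈ 7.85 m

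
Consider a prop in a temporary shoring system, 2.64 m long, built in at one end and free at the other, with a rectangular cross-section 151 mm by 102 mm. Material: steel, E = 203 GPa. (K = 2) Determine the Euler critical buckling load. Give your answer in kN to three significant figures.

P_cr ≈ 960 kN

Buckling occurs about the weak axis: I_min = h·b³/12 with b = 102 mm (the shorter side).
I_min = 151×102³/12 = 1.335×10^7 mm⁴
I = 1.335×10^7 mm⁴ = 1.335×10^-5 m⁴
Effective length L_e = K·L = 2 × 2.64 = 5.280 m
P_cr = π²EI / L_e² = π² × 203×10⁹ × 1.335×10^-5 / 5.280² = 9.597×10^5 N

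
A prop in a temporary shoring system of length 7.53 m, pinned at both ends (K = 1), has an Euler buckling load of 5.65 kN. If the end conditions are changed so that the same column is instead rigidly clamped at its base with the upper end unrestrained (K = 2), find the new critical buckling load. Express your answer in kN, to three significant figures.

P_cr ∝ 1/K², so P_cr,new = P_cr,old × (K_old/K_new)² = 5.65 × (1/2)²
= 5.65 × 0.2500 = 1.41 kN

P_cr ≈ 1.41 kN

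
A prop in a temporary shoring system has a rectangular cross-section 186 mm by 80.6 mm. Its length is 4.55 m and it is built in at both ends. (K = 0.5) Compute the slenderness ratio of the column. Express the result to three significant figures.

For a rectangle r_min = b/√12 = 80.6/√12 = 23.27 mm
L_e = K·L = 0.5 × 4.55 m = 2.275 m = 2275.0 mm
λ = L_e / r_min = 2275.0 / 23.27 = 97.8

λ ≈ 97.8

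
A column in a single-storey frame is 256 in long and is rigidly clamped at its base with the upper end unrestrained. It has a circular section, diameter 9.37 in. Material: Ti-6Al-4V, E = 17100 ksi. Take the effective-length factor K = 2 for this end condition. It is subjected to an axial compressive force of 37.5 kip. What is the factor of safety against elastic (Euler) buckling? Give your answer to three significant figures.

I = πd⁴/64 = π×9.37⁴/64 = 378.4 in⁴
Effective length L_e = K·L = 2 × 256 = 512.0 in
P_cr = π²EI / L_e² = π² × 17100×10³ × 378.4 / 512.0² = 2.436×10^5 lb
Factor of safety n = P_cr / P = 243.60 / 37.5 = 6.50

n ≈ 6.50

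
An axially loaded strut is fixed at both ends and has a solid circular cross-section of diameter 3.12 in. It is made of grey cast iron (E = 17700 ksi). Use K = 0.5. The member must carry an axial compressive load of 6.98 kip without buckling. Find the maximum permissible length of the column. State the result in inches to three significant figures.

L_max ≈ 682 in

I = πd⁴/64 = π×3.12⁴/64 = 4.651 in⁴
At the buckling limit P_cr = P = 6.980×10^3 lb
From P_cr = π²EI/(K·L)²:  L = (1/K)·√(π²EI/P_cr) = (1/0.5)·√(π²×1.77×10^7×4.651/6.980×10^3)
L = 682 in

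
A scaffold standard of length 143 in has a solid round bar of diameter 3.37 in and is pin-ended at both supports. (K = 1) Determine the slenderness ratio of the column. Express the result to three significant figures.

I = πd⁴/64 = π×3.37⁴/64 = 6.331 in⁴
A = 8.920 in²;  r_min = √(I/A) = √(6.331/8.920) = 0.8425 in
L_e = K·L = 1 × 143 = 143.0 in
λ = L_e / r_min = 143.00 / 0.8425 = 170

λ ≈ 170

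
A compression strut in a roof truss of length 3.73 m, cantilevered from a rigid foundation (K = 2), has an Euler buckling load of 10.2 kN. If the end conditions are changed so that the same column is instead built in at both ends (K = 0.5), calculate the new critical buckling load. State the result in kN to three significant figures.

P_cr ∝ 1/K², so P_cr,new = P_cr,old × (K_old/K_new)² = 10.2 × (2/0.5)²
= 10.2 × 16.00 = 163 kN

P_cr ≈ 163 kN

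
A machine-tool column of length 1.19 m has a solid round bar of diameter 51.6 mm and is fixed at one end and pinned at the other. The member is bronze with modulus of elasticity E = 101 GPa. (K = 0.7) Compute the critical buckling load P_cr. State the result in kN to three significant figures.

I = πd⁴/64 = π×51.6⁴/64 = 3.480×10^5 mm⁴
I = 3.480×10^5 mm⁴ = 3.480×10^-7 m⁴
Effective length L_e = K·L = 0.7 × 1.19 = 0.8330 m
P_cr = π²EI / L_e² = π² × 101×10⁹ × 3.480×10^-7 / 0.8330² = 4.999×10^5 N

P_cr ≈ 500 kN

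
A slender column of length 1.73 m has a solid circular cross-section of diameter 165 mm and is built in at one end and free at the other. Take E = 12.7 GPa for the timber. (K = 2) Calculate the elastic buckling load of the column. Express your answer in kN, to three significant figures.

I = πd⁴/64 = π×165⁴/64 = 3.638×10^7 mm⁴
I = 3.638×10^7 mm⁴ = 3.638×10^-5 m⁴
Effective length L_e = K·L = 2 × 1.73 = 3.460 m
P_cr = π²EI / L_e² = π² × 12.7×10⁹ × 3.638×10^-5 / 3.460² = 3.809×10^5 N

P_cr ≈ 381 kN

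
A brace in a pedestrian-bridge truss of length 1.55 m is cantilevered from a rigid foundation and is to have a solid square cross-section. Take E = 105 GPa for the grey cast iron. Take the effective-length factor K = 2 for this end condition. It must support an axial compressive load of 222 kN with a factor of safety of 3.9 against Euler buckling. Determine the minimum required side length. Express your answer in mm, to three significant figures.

a ≈ 99.1 mm

Required P_cr = n·P = 3.9 × 222 = 865.8 kN
L_e = K·L = 2 × 1.55 = 3.100 m
Required I = P_cr·L_e²/(π²E) = 8.658×10^5 × 3.100² / (π² × 1.05×10^11) = 8.029×10^-6 m⁴
I_req = 8.029×10^6 mm⁴
Solid square: I = a⁴/12  ⇒  a = (12I)^(1/4) = (12×8.029×10^6)^(1/4) = 99.1 mm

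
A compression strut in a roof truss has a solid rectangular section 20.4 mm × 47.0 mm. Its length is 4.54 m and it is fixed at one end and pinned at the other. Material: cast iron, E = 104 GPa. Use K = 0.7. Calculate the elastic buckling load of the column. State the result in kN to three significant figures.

P_cr ≈ 3.38 kN

Buckling occurs about the weak axis: I_min = h·b³/12 with b = 20.4 mm (the shorter side).
I_min = 47.0×20.4³/12 = 3.325×10^4 mm⁴
I = 3.325×10^4 mm⁴ = 3.325×10^-8 m⁴
Effective length L_e = K·L = 0.7 × 4.54 = 3.178 m
P_cr = π²EI / L_e² = π² × 104×10⁹ × 3.325×10^-8 / 3.178² = 3.379×10^3 N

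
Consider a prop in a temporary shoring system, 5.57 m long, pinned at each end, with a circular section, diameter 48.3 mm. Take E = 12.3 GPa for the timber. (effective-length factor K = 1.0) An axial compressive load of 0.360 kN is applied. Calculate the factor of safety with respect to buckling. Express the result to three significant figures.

n ≈ 2.90

I = πd⁴/64 = π×48.3⁴/64 = 2.672×10^5 mm⁴
I = 2.672×10^5 mm⁴ = 2.672×10^-7 m⁴
Effective length L_e = K·L = 1 × 5.57 = 5.570 m
P_cr = π²EI / L_e² = π² × 12.3×10⁹ × 2.672×10^-7 / 5.570² = 1.045×10^3 N
Factor of safety n = P_cr / P = 1.0453 / 0.360 = 2.90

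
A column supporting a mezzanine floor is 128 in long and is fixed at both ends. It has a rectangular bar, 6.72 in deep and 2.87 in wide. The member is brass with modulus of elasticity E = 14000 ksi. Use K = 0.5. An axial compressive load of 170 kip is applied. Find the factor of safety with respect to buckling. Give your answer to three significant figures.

n ≈ 2.63

Buckling occurs about the weak axis: I_min = h·b³/12 with b = 2.87 in (the shorter side).
I_min = 6.72×2.87³/12 = 13.24 in⁴
Effective length L_e = K·L = 0.5 × 128 = 64.00 in
P_cr = π²EI / L_e² = π² × 14000×10³ × 13.24 / 64.00² = 4.466×10^5 lb
Factor of safety n = P_cr / P = 446.58 / 170 = 2.63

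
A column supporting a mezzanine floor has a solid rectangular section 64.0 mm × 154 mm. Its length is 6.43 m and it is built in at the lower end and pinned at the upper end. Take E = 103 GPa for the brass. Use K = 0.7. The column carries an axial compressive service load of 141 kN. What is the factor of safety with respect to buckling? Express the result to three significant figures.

n ≈ 1.20

Buckling occurs about the weak axis: I_min = h·b³/12 with b = 64.0 mm (the shorter side).
I_min = 154×64.0³/12 = 3.364×10^6 mm⁴
I = 3.364×10^6 mm⁴ = 3.364×10^-6 m⁴
Effective length L_e = K·L = 0.7 × 6.43 = 4.501 m
P_cr = π²EI / L_e² = π² × 103×10⁹ × 3.364×10^-6 / 4.501² = 1.688×10^5 N
Factor of safety n = P_cr / P = 168.81 / 141 = 1.20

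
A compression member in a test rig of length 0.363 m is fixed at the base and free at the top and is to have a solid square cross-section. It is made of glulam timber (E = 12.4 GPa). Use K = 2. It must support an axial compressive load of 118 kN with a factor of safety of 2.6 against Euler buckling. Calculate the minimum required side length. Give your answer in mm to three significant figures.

a ≈ 63.1 mm

Required P_cr = n·P = 2.6 × 118 = 306.8 kN
L_e = K·L = 2 × 0.363 = 0.7260 m
Required I = P_cr·L_e²/(π²E) = 3.068×10^5 × 0.7260² / (π² × 1.24×10^10) = 1.321×10^-6 m⁴
I_req = 1.321×10^6 mm⁴
Solid square: I = a⁴/12  ⇒  a = (12I)^(1/4) = (12×1.321×10^6)^(1/4) = 63.1 mm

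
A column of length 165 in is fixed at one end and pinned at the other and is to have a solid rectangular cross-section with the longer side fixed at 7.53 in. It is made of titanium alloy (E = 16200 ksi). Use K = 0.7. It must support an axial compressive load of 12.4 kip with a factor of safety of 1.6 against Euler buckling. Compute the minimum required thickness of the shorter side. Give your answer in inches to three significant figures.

b ≈ 1.38 in

Required P_cr = n·P = 1.6 × 12.4 = 19.84 kip
L_e = K·L = 0.7 × 165 = 115.5 in
Required I = P_cr·L_e²/(π²E) = 1.984×10^4 × 115.5² / (π² × 1.62×10^7) = 1.655 in⁴
Rectangle, weak axis: I_min = h·b³/12 with h = 7.53 in fixed  ⇒  b = (12I/h)^(1/3) = 1.38 in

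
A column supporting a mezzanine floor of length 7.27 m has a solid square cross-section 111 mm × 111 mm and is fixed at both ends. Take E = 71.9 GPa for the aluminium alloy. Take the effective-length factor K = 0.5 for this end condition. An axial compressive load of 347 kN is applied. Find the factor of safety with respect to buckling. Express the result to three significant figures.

I = a⁴/12 = 111⁴/12 = 1.265×10^7 mm⁴
I = 1.265×10^7 mm⁴ = 1.265×10^-5 m⁴
Effective length L_e = K·L = 0.5 × 7.27 = 3.635 m
P_cr = π²EI / L_e² = π² × 71.9×10⁹ × 1.265×10^-5 / 3.635² = 6.794×10^5 N
Factor of safety n = P_cr / P = 679.41 / 347 = 1.96

n ≈ 1.96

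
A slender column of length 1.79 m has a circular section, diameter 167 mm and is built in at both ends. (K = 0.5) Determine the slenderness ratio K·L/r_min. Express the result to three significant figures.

I = πd⁴/64 = π×167⁴/64 = 3.818×10^7 mm⁴
A = 2.190×10^4 mm²;  r_min = √(I/A) = √(3.818×10^7/2.190×10^4) = 41.75 mm
L_e = K·L = 0.5 × 1.79 m = 0.8950 m = 895.00 mm
λ = L_e / r_min = 895.00 / 41.75 = 21.4

λ ≈ 21.4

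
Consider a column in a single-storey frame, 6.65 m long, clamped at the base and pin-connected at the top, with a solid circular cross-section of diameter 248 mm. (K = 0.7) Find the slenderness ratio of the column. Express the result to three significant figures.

λ ≈ 75.1

I = πd⁴/64 = π×248⁴/64 = 1.857×10^8 mm⁴
A = 4.831×10^4 mm²;  r_min = √(I/A) = √(1.857×10^8/4.831×10^4) = 62.00 mm
L_e = K·L = 0.7 × 6.65 m = 4.655 m = 4655.0 mm
λ = L_e / r_min = 4655.0 / 62.00 = 75.1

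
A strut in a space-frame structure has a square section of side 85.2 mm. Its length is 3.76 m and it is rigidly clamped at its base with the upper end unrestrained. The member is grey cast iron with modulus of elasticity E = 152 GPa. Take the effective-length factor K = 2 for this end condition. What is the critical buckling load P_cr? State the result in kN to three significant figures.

I = a⁴/12 = 85.2⁴/12 = 4.391×10^6 mm⁴
I = 4.391×10^6 mm⁴ = 4.391×10^-6 m⁴
Effective length L_e = K·L = 2 × 3.76 = 7.520 m
P_cr = π²EI / L_e² = π² × 152×10⁹ × 4.391×10^-6 / 7.520² = 1.165×10^5 N

P_cr ≈ 116 kN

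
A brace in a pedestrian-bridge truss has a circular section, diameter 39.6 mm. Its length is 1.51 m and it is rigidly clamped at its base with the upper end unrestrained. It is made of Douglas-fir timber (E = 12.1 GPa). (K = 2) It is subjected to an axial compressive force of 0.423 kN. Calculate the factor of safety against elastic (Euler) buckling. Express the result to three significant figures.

n ≈ 3.74

I = πd⁴/64 = π×39.6⁴/64 = 1.207×10^5 mm⁴
I = 1.207×10^5 mm⁴ = 1.207×10^-7 m⁴
Effective length L_e = K·L = 2 × 1.51 = 3.020 m
P_cr = π²EI / L_e² = π² × 12.1×10⁹ × 1.207×10^-7 / 3.020² = 1.581×10^3 N
Factor of safety n = P_cr / P = 1.5806 / 0.423 = 3.74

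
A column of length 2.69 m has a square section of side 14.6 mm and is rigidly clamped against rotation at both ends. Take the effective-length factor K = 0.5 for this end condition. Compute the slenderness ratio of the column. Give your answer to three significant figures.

λ ≈ 319

I = a⁴/12 = 14.6⁴/12 = 3.786×10^3 mm⁴
A = 213.2 mm²;  r_min = √(I/A) = √(3.786×10^3/213.2) = 4.215 mm
L_e = K·L = 0.5 × 2.69 m = 1.345 m = 1345.0 mm
λ = L_e / r_min = 1345.0 / 4.215 = 319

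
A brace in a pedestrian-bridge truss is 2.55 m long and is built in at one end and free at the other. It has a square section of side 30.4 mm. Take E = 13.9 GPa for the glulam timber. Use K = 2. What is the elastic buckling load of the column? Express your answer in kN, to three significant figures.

I = a⁴/12 = 30.4⁴/12 = 7.117×10^4 mm⁴
I = 7.117×10^4 mm⁴ = 7.117×10^-8 m⁴
Effective length L_e = K·L = 2 × 2.55 = 5.100 m
P_cr = π²EI / L_e² = π² × 13.9×10⁹ × 7.117×10^-8 / 5.100² = 375.4 N

P_cr ≈ 0.375 kN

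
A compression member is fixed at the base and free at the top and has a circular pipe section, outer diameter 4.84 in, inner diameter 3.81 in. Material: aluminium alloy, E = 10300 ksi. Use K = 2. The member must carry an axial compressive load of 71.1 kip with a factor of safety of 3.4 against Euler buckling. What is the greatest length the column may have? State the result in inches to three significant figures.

L_max ≈ 41.8 in

d_o = 4.84 in, d_i = 3.81 in
I = π(d_o⁴ − d_i⁴)/64 = π(4.84⁴ − 3.810⁴)/64 = 16.59 in⁴
Required critical load P_cr = n·P = 3.4 × 71.1 = 241.7 kip = 2.417×10^5 lb
From P_cr = π²EI/(K·L)²:  L = (1/K)·√(π²EI/P_cr) = (1/2)·√(π²×1.03×10^7×16.59/2.417×10^5)
L = 41.8 in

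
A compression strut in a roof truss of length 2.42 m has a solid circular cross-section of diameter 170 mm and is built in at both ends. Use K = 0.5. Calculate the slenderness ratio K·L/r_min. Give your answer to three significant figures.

λ ≈ 28.5

I = πd⁴/64 = π×170⁴/64 = 4.100×10^7 mm⁴
A = 2.270×10^4 mm²;  r_min = √(I/A) = √(4.100×10^7/2.270×10^4) = 42.50 mm
L_e = K·L = 0.5 × 2.42 m = 1.210 m = 1210.0 mm
λ = L_e / r_min = 1210.0 / 42.50 = 28.5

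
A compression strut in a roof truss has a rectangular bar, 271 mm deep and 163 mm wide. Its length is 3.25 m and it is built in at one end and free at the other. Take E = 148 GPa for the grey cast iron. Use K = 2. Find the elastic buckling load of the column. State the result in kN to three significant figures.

Buckling occurs about the weak axis: I_min = h·b³/12 with b = 163 mm (the shorter side).
I_min = 271×163³/12 = 9.780×10^7 mm⁴
I = 9.780×10^7 mm⁴ = 9.780×10^-5 m⁴
Effective length L_e = K·L = 2 × 3.25 = 6.500 m
P_cr = π²EI / L_e² = π² × 148×10⁹ × 9.780×10^-5 / 6.500² = 3.381×10^6 N

P_cr ≈ 3380 kN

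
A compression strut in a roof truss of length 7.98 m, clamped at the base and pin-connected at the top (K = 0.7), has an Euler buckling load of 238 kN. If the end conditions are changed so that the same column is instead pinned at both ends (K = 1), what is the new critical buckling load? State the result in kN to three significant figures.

P_cr ≈ 117 kN

P_cr ∝ 1/K², so P_cr,new = P_cr,old × (K_old/K_new)² = 238 × (0.7/1)²
= 238 × 0.4900 = 117 kN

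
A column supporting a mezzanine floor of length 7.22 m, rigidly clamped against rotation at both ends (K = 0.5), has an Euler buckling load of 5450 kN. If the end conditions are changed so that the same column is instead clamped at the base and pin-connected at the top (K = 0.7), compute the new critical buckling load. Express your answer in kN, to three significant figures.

P_cr ∝ 1/K², so P_cr,new = P_cr,old × (K_old/K_new)² = 5450 × (0.5/0.7)²
= 5450 × 0.5102 = 2780 kN

P_cr ≈ 2780 kN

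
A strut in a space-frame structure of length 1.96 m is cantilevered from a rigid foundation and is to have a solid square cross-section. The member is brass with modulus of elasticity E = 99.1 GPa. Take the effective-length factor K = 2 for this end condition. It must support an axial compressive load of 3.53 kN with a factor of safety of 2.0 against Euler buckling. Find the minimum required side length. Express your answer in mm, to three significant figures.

Required P_cr = n·P = 2.0 × 3.53 = 7.060 kN
L_e = K·L = 2 × 1.96 = 3.920 m
Required I = P_cr·L_e²/(π²E) = 7.060×10^3 × 3.920² / (π² × 9.91×10^10) = 1.109×10^-7 m⁴
I_req = 1.109×10^5 mm⁴
Solid square: I = a⁴/12  ⇒  a = (12I)^(1/4) = (12×1.109×10^5)^(1/4) = 34.0 mm

a ≈ 34.0 mm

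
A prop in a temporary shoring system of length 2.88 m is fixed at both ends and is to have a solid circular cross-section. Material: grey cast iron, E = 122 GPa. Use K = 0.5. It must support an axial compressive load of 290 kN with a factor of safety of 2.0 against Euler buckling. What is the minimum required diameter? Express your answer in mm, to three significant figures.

Required P_cr = n·P = 2.0 × 290 = 580.0 kN
L_e = K·L = 0.5 × 2.88 = 1.440 m
Required I = P_cr·L_e²/(π²E) = 5.800×10^5 × 1.440² / (π² × 1.22×10^11) = 9.988×10^-7 m⁴
I_req = 9.988×10^5 mm⁴
Solid circle: I = πd⁴/64  ⇒  d = (64I/π)^(1/4) = (64×9.988×10^5/π)^(1/4) = 67.2 mm

d ≈ 67.2 mm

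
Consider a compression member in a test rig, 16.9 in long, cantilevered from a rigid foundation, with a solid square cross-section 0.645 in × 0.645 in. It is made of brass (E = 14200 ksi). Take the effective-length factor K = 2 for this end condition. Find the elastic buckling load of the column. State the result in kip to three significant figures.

I = a⁴/12 = 0.645⁴/12 = 1.442×10^-2 in⁴
Effective length L_e = K·L = 2 × 16.9 = 33.80 in
P_cr = π²EI / L_e² = π² × 14200×10³ × 1.442×10^-2 / 33.80² = 1.769×10^3 lb

P_cr ≈ 1.77 kip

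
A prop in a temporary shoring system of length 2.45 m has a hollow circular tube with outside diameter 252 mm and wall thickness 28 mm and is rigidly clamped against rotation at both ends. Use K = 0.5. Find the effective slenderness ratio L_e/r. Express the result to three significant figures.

λ ≈ 15.3

Inner diameter d_i = 252 − 2×28 = 196.0 mm
I = π(d_o⁴ − d_i⁴)/64 = π(252⁴ − 196.0⁴)/64 = 1.255×10^8 mm⁴
A = 1.970×10^4 mm²;  r_min = √(I/A) = √(1.255×10^8/1.970×10^4) = 79.81 mm
L_e = K·L = 0.5 × 2.45 m = 1.225 m = 1225.0 mm
λ = L_e / r_min = 1225.0 / 79.81 = 15.3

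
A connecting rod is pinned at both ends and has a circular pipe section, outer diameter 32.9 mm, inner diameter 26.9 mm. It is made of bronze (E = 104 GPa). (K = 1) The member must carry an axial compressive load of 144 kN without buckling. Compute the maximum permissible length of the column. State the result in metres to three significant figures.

d_o = 32.9 mm, d_i = 26.9 mm
I = π(d_o⁴ − d_i⁴)/64 = π(32.9⁴ − 26.90⁴)/64 = 3.181×10^4 mm⁴
I = 3.181×10^-8 m⁴
At the buckling limit P_cr = P = 1.440×10^5 N
From P_cr = π²EI/(K·L)²:  L = (1/K)·√(π²EI/P_cr) = (1/1)·√(π²×1.04×10^11×3.181×10^-8/1.440×10^5)
L = 0.476 m

L_max ≈ 0.476 m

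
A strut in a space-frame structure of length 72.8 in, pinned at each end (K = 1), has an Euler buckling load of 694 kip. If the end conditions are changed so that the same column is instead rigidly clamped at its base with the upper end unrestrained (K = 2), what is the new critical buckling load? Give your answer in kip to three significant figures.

P_cr ∝ 1/K², so P_cr,new = P_cr,old × (K_old/K_new)² = 694 × (1/2)²
= 694 × 0.2500 = 174 kip

P_cr ≈ 174 kip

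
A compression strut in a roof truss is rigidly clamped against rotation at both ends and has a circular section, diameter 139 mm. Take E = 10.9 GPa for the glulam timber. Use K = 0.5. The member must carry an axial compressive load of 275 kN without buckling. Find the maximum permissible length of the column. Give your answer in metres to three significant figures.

L_max ≈ 5.35 m

I = πd⁴/64 = π×139⁴/64 = 1.832×10^7 mm⁴
I = 1.832×10^-5 m⁴
At the buckling limit P_cr = P = 2.750×10^5 N
From P_cr = π²EI/(K·L)²:  L = (1/K)·√(π²EI/P_cr) = (1/0.5)·√(π²×1.09×10^10×1.832×10^-5/2.750×10^5)
L = 5.35 m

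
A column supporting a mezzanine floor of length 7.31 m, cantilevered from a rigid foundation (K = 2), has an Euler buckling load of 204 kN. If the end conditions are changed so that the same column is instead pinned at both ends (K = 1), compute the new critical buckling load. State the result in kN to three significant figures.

P_cr ≈ 816 kN

P_cr ∝ 1/K², so P_cr,new = P_cr,old × (K_old/K_new)² = 204 × (2/1)²
= 204 × 4.000 = 816 kN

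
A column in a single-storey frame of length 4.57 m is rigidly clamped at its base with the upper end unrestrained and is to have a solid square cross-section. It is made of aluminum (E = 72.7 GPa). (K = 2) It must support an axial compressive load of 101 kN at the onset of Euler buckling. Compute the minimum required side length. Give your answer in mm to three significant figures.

L_e = K·L = 2 × 4.57 = 9.140 m
Required I = P_cr·L_e²/(π²E) = 1.010×10^5 × 9.140² / (π² × 7.27×10^10) = 1.176×10^-5 m⁴
I_req = 1.176×10^7 mm⁴
Solid square: I = a⁴/12  ⇒  a = (12I)^(1/4) = (12×1.176×10^7)^(1/4) = 109 mm

a ≈ 109 mm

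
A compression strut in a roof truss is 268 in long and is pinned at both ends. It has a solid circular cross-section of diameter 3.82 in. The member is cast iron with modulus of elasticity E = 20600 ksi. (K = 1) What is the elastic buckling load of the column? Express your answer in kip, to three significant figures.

I = πd⁴/64 = π×3.82⁴/64 = 10.45 in⁴
Effective length L_e = K·L = 1 × 268 = 268.0 in
P_cr = π²EI / L_e² = π² × 20600×10³ × 10.45 / 268.0² = 2.959×10^4 lb

P_cr ≈ 29.6 kip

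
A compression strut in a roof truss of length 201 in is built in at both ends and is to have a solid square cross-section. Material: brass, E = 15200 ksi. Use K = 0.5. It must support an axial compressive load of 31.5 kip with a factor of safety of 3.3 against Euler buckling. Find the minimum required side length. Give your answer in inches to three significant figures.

Required P_cr = n·P = 3.3 × 31.5 = 104.0 kip
L_e = K·L = 0.5 × 201 = 100.5 in
Required I = P_cr·L_e²/(π²E) = 1.040×10^5 × 100.5² / (π² × 1.52×10^7) = 6.999 in⁴
Solid square: I = a⁴/12  ⇒  a = (12I)^(1/4) = (12×6.999)^(1/4) = 3.03 in

a ≈ 3.03 in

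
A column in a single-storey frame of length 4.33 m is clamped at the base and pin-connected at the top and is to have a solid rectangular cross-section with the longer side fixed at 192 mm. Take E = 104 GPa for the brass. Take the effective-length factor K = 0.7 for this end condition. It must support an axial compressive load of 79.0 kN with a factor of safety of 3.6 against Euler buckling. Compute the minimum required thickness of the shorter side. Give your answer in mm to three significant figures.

Required P_cr = n·P = 3.6 × 79.0 = 284.4 kN
L_e = K·L = 0.7 × 4.33 = 3.031 m
Required I = P_cr·L_e²/(π²E) = 2.844×10^5 × 3.031² / (π² × 1.04×10^11) = 2.545×10^-6 m⁴
I_req = 2.545×10^6 mm⁴
Rectangle, weak axis: I_min = h·b³/12 with h = 192 mm fixed  ⇒  b = (12I/h)^(1/3) = 54.2 mm

b ≈ 54.2 mm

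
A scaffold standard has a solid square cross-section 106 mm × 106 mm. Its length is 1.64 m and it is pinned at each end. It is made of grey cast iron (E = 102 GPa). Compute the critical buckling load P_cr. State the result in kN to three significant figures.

I = a⁴/12 = 106⁴/12 = 1.052×10^7 mm⁴
I = 1.052×10^7 mm⁴ = 1.052×10^-5 m⁴
Effective length L_e = K·L = 1 × 1.64 = 1.640 m
P_cr = π²EI / L_e² = π² × 102×10⁹ × 1.052×10^-5 / 1.640² = 3.938×10^6 N

P_cr ≈ 3940 kN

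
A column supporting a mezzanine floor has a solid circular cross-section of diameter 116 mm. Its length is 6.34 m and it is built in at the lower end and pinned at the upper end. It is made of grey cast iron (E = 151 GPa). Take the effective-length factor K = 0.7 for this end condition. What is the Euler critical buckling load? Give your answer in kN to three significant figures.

I = πd⁴/64 = π×116⁴/64 = 8.888×10^6 mm⁴
I = 8.888×10^6 mm⁴ = 8.888×10^-6 m⁴
Effective length L_e = K·L = 0.7 × 6.34 = 4.438 m
P_cr = π²EI / L_e² = π² × 151×10⁹ × 8.888×10^-6 / 4.438² = 6.725×10^5 N

P_cr ≈ 673 kN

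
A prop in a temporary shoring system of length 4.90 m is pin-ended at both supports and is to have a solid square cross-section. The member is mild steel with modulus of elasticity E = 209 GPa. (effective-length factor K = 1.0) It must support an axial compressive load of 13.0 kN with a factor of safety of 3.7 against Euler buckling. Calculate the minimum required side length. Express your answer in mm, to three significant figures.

a ≈ 50.9 mm

Required P_cr = n·P = 3.7 × 13.0 = 48.10 kN
L_e = K·L = 1 × 4.90 = 4.900 m
Required I = P_cr·L_e²/(π²E) = 4.810×10^4 × 4.900² / (π² × 2.09×10^11) = 5.599×10^-7 m⁴
I_req = 5.599×10^5 mm⁴
Solid square: I = a⁴/12  ⇒  a = (12I)^(1/4) = (12×5.599×10^5)^(1/4) = 50.9 mm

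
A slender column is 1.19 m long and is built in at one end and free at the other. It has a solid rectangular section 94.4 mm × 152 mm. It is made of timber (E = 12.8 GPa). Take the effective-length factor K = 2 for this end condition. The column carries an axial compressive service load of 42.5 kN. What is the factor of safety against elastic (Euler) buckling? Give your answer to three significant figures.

n ≈ 5.59

Buckling occurs about the weak axis: I_min = h·b³/12 with b = 94.4 mm (the shorter side).
I_min = 152×94.4³/12 = 1.066×10^7 mm⁴
I = 1.066×10^7 mm⁴ = 1.066×10^-5 m⁴
Effective length L_e = K·L = 2 × 1.19 = 2.380 m
P_cr = π²EI / L_e² = π² × 12.8×10⁹ × 1.066×10^-5 / 2.380² = 2.376×10^5 N
Factor of safety n = P_cr / P = 237.65 / 42.5 = 5.59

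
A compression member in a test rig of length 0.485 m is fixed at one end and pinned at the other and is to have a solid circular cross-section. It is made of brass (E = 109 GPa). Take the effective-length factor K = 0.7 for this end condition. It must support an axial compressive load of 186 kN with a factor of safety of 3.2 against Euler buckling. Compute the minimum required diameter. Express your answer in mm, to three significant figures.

d ≈ 33.8 mm

Required P_cr = n·P = 3.2 × 186 = 595.2 kN
L_e = K·L = 0.7 × 0.485 = 0.3395 m
Required I = P_cr·L_e²/(π²E) = 5.952×10^5 × 0.3395² / (π² × 1.09×10^11) = 6.377×10^-8 m⁴
I_req = 6.377×10^4 mm⁴
Solid circle: I = πd⁴/64  ⇒  d = (64I/π)^(1/4) = (64×6.377×10^4/π)^(1/4) = 33.8 mm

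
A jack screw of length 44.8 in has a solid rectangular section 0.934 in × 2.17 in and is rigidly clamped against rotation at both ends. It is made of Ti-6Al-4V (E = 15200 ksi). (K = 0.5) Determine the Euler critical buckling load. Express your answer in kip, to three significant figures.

P_cr ≈ 44.1 kip

Buckling occurs about the weak axis: I_min = h·b³/12 with b = 0.934 in (the shorter side).
I_min = 2.17×0.934³/12 = 0.1473 in⁴
Effective length L_e = K·L = 0.5 × 44.8 = 22.40 in
P_cr = π²EI / L_e² = π² × 15200×10³ × 0.1473 / 22.40² = 4.405×10^4 lb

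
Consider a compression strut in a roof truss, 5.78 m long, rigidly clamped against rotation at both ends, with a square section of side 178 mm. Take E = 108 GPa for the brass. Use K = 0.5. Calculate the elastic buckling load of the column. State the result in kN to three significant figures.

I = a⁴/12 = 178⁴/12 = 8.366×10^7 mm⁴
I = 8.366×10^7 mm⁴ = 8.366×10^-5 m⁴
Effective length L_e = K·L = 0.5 × 5.78 = 2.890 m
P_cr = π²EI / L_e² = π² × 108×10⁹ × 8.366×10^-5 / 2.890² = 1.068×10^7 N

P_cr ≈ 10700 kN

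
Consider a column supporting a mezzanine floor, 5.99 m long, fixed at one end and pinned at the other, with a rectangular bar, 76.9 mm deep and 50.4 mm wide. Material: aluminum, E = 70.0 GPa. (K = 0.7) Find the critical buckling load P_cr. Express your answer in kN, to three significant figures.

P_cr ≈ 32.2 kN

Buckling occurs about the weak axis: I_min = h·b³/12 with b = 50.4 mm (the shorter side).
I_min = 76.9×50.4³/12 = 8.204×10^5 mm⁴
I = 8.204×10^5 mm⁴ = 8.204×10^-7 m⁴
Effective length L_e = K·L = 0.7 × 5.99 = 4.193 m
P_cr = π²EI / L_e² = π² × 70.0×10⁹ × 8.204×10^-7 / 4.193² = 3.224×10^4 N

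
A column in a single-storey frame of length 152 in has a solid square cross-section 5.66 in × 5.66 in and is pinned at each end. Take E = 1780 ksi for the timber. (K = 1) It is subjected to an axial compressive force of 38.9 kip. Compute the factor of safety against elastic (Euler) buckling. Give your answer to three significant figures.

I = a⁴/12 = 5.66⁴/12 = 85.52 in⁴
Effective length L_e = K·L = 1 × 152 = 152.0 in
P_cr = π²EI / L_e² = π² × 1780×10³ × 85.52 / 152.0² = 6.503×10^4 lb
Factor of safety n = P_cr / P = 65.030 / 38.9 = 1.67

n ≈ 1.67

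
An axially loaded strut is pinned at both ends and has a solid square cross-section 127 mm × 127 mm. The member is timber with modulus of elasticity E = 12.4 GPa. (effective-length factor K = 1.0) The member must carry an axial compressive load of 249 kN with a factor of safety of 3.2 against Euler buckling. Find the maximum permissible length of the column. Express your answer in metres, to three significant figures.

I = a⁴/12 = 127⁴/12 = 2.168×10^7 mm⁴
I = 2.168×10^-5 m⁴
Required critical load P_cr = n·P = 3.2 × 249 = 796.8 kN = 7.968×10^5 N
From P_cr = π²EI/(K·L)²:  L = (1/K)·√(π²EI/P_cr) = (1/1)·√(π²×1.24×10^10×2.168×10^-5/7.968×10^5)
L = 1.82 m

L_max ≈ 1.82 m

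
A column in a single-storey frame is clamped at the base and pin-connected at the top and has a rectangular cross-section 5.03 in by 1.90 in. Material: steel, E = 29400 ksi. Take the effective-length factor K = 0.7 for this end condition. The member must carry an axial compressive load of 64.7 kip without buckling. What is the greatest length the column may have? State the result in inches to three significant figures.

L_max ≈ 162 in

Buckling occurs about the weak axis: I_min = h·b³/12 with b = 1.90 in (the shorter side).
I_min = 5.03×1.90³/12 = 2.875 in⁴
At the buckling limit P_cr = P = 6.470×10^4 lb
From P_cr = π²EI/(K·L)²:  L = (1/K)·√(π²EI/P_cr) = (1/0.7)·√(π²×2.94×10^7×2.875/6.470×10^4)
L = 162 in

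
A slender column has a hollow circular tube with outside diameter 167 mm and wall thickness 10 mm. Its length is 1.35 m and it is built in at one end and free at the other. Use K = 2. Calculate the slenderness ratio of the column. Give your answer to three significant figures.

λ ≈ 48.5

Inner diameter d_i = 167 − 2×10 = 147.0 mm
I = π(d_o⁴ − d_i⁴)/64 = π(167⁴ − 147.0⁴)/64 = 1.526×10^7 mm⁴
A = 4.932×10^3 mm²;  r_min = √(I/A) = √(1.526×10^7/4.932×10^3) = 55.62 mm
L_e = K·L = 2 × 1.35 m = 2.700 m = 2700.0 mm
λ = L_e / r_min = 2700.0 / 55.62 = 48.5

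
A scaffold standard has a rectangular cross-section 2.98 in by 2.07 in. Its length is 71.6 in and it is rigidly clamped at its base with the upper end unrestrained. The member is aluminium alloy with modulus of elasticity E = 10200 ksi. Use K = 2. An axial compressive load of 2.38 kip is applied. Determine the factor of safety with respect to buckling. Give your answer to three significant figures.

n ≈ 4.54

Buckling occurs about the weak axis: I_min = h·b³/12 with b = 2.07 in (the shorter side).
I_min = 2.98×2.07³/12 = 2.203 in⁴
Effective length L_e = K·L = 2 × 71.6 = 143.2 in
P_cr = π²EI / L_e² = π² × 10200×10³ × 2.203 / 143.2² = 1.081×10^4 lb
Factor of safety n = P_cr / P = 10.813 / 2.38 = 4.54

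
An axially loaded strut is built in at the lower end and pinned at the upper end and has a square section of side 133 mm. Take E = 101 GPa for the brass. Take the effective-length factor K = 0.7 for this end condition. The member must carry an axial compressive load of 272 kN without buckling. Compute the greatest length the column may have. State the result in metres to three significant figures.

L_max ≈ 14.0 m

I = a⁴/12 = 133⁴/12 = 2.608×10^7 mm⁴
I = 2.608×10^-5 m⁴
At the buckling limit P_cr = P = 2.720×10^5 N
From P_cr = π²EI/(K·L)²:  L = (1/K)·√(π²EI/P_cr) = (1/0.7)·√(π²×1.01×10^11×2.608×10^-5/2.720×10^5)
L = 14.0 m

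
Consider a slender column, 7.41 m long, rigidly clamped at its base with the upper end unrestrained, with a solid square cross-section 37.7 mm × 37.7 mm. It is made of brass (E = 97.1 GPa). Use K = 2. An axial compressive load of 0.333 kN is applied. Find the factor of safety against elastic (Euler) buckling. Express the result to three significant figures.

n ≈ 2.21

I = a⁴/12 = 37.7⁴/12 = 1.683×10^5 mm⁴
I = 1.683×10^5 mm⁴ = 1.683×10^-7 m⁴
Effective length L_e = K·L = 2 × 7.41 = 14.82 m
P_cr = π²EI / L_e² = π² × 97.1×10⁹ × 1.683×10^-7 / 14.82² = 734.5 N
Factor of safety n = P_cr / P = 0.73453 / 0.333 = 2.21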